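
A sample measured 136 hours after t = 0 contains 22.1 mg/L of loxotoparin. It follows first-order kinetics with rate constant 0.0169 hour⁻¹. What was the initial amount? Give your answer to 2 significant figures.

220 mg/L

t½ = ln 2 / λ = 0.69315 / 0.0169 ≈ 41.015 hours.
Number of half-lives elapsed: n = 136/41.015 ≈ 3.3159.
A₀ = A × 2^n = 22.1 × 2^3.3159 = 22.1 × 9.9582 ≈ 220.08 mg/L.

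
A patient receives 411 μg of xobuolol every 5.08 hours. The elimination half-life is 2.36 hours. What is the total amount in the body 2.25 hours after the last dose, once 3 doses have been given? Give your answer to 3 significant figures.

The 3 doses were given 12.41, 7.33, 2.25 hours ago.
Total = 411·(1/2)^(12.41/2.36) + 411·(1/2)^(7.33/2.36) + 411·(1/2)^(2.25/2.36)
      = 10.737 + 47.738 + 212.25 ≈ 270.72 μg.

271 μg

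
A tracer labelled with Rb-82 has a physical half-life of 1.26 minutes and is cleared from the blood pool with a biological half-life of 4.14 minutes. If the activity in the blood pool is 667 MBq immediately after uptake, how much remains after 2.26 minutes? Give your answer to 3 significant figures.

1/t_eff = 1/t_phys + 1/t_biol = 1/1.26 + 1/4.14 = 1.0352 per minute.
t_eff = 1.26 × 4.14 / (1.26 + 4.14) ≈ 0.966 minutes.
Remaining = 667 × (1/2)^(2.26/0.966) = 667 × (1/2)^2.3395 ≈ 131.78 MBq.

132 MBq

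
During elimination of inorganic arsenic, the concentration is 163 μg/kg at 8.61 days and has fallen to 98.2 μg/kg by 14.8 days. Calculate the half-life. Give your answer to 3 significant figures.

8.47 days

Over Δt = 14.8 − 8.61 = 6.19 days, the level fell by a factor of 163/98.2 ≈ 1.6599.
n = log₂(1.6599) ≈ 0.73108 half-lives, so t½ = 6.19/0.73108 ≈ 8.467 days.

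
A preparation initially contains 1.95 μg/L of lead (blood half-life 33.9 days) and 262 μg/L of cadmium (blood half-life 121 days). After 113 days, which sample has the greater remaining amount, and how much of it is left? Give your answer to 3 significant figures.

lead: 1.95 × (1/2)^3.3333 ≈ 0.19346 μg/L.
cadmium: 262 × (1/2)^0.93388 ≈ 137.14 μg/L.
Cadmium has more remaining, at ≈ 137.14 μg/L.

cadmium, 137 μg/L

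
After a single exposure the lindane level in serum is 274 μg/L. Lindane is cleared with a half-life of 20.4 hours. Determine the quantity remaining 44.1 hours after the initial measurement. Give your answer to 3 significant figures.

61.2 μg/L

Number of half-lives: n = 44.1/20.4 ≈ 2.1618.
Remaining = 274 × (1/2)^2.1618 = 274 × 0.22348 ≈ 61.234 μg/L.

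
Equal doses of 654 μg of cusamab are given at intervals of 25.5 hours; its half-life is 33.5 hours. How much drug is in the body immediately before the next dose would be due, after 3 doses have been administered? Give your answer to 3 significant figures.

The 3 doses were given 76.5, 51, 25.5 hours ago.
Total = 654·(1/2)^(76.5/33.5) + 654·(1/2)^(51/33.5) + 654·(1/2)^(25.5/33.5)
      = 134.32 + 227.66 + 385.87 ≈ 747.85 μg.

748 μg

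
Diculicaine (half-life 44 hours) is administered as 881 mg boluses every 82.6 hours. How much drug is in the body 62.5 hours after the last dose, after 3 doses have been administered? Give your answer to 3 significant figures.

The 3 doses were given 227.7, 145.1, 62.5 hours ago.
Total = 881·(1/2)^(227.7/44) + 881·(1/2)^(145.1/44) + 881·(1/2)^(62.5/44)
      = 24.386 + 89.59 + 329.14 ≈ 443.11 mg.

443 mg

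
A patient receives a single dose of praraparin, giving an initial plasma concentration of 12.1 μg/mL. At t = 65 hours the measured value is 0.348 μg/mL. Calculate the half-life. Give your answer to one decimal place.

A/A₀ = 0.348/12.1 ≈ 0.02876.
n = log₂(34.77) ≈ 5.1198 half-lives elapsed in 65 hours.
t½ = 65/5.1198 ≈ 12.696 hours.

12.7 hours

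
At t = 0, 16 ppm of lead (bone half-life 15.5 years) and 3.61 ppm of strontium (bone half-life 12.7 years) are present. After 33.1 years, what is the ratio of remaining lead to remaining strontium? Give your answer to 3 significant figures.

6.14

lead: 16 × (1/2)^(33.1/15.5) = 16 × (1/2)^2.1355 ≈ 3.6415 ppm.
strontium: 3.61 × (1/2)^(33.1/12.7) = 3.61 × (1/2)^2.6063 ≈ 0.59283 ppm.
Ratio ≈ 3.6415 / 0.59283 ≈ 6.1425.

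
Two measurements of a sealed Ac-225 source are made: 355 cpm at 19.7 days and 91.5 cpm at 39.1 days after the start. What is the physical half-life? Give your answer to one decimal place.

9.9 days

Over Δt = 39.1 − 19.7 = 19.4 days, the level fell by a factor of 355/91.5 ≈ 3.8798.
n = log₂(3.8798) ≈ 1.956 half-lives, so t½ = 19.4/1.956 ≈ 9.9183 days.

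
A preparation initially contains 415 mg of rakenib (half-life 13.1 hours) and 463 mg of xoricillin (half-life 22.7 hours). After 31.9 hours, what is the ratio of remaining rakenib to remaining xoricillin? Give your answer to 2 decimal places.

rakenib: 415 × (1/2)^(31.9/13.1) = 415 × (1/2)^2.4351 ≈ 76.737 mg.
xoricillin: 463 × (1/2)^(31.9/22.7) = 463 × (1/2)^1.4053 ≈ 174.8 mg.
Ratio ≈ 76.737 / 174.8 ≈ 0.43899.

0.44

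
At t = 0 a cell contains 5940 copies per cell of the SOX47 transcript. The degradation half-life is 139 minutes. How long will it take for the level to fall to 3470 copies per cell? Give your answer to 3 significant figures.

108 minutes

Fraction remaining = 3470/5940 ≈ 0.58418.
n = log₂(5940/3470) = ln(1.7118)/ln 2 ≈ 0.77553 half-lives.
t = n × t½ = 0.77553 × 139 ≈ 107.8 minutes.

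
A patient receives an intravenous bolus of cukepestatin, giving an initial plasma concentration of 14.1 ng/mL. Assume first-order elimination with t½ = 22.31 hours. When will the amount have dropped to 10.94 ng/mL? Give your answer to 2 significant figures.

Fraction remaining = 10.94/14.1 ≈ 0.77589.
n = log₂(14.1/10.94) = ln(1.2888)/ln 2 ≈ 0.36608 half-lives.
t = n × t½ = 0.36608 × 22.31 ≈ 8.1673 hours.

8.2 hours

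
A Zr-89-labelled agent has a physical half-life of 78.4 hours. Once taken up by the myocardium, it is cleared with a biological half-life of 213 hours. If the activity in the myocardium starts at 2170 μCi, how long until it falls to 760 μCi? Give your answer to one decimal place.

86.7 hours

1/t_eff = 1/t_phys + 1/t_biol = 1/78.4 + 1/213 = 0.01745 per hour.
t_eff = 78.4 × 213 / (78.4 + 213) ≈ 57.307 hours.
n = log₂(2170/760) ≈ 1.5136; t = 1.5136 × 57.307 ≈ 86.741 hours.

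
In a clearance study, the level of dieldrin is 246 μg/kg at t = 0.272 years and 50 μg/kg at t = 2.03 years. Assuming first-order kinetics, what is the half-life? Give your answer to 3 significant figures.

0.765 years

Over Δt = 2.03 − 0.272 = 1.758 years, the level fell by a factor of 246/50 ≈ 4.92.
n = log₂(4.92) ≈ 2.2987 half-lives, so t½ = 1.758/2.2987 ≈ 0.76479 years.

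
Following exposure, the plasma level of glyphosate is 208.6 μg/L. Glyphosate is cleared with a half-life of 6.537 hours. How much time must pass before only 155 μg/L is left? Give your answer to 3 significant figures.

Fraction remaining = 155/208.6 ≈ 0.74305.
n = log₂(208.6/155) = ln(1.3458)/ln 2 ≈ 0.42847 half-lives.
t = n × t½ = 0.42847 × 6.537 ≈ 2.8009 hours.

2.80 hours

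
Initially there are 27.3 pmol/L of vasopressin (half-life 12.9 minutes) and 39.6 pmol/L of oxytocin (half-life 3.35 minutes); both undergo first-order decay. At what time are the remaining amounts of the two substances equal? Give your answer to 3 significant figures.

2.43 minutes

Set 27.3·(1/2)^(t/12.9) = 39.6·(1/2)^(t/3.35).
Taking log₂: log₂(27.3/39.6) = t·(1/12.9 − 1/3.35).
log₂(0.68939) = -0.5366; 1/12.9 − 1/3.35 = -0.22099.
t = -0.5366 / -0.22099 ≈ 2.4282 minutes.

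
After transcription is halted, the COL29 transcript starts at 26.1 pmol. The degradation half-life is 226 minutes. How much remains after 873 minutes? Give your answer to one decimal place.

Number of half-lives: n = 873/226 ≈ 3.8628.
Remaining = 26.1 × (1/2)^3.8628 = 26.1 × 0.068734 ≈ 1.794 pmol.

1.8 pmol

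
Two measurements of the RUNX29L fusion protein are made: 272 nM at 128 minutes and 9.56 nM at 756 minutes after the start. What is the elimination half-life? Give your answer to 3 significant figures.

Over Δt = 756 − 128 = 628 minutes, the level fell by a factor of 272/9.56 ≈ 28.452.
n = log₂(28.452) ≈ 4.8305 half-lives, so t½ = 628/4.8305 ≈ 130.01 minutes.

130 minutes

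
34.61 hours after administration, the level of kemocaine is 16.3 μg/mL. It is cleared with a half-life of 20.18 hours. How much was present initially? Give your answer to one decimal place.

53.5 μg/mL

Number of half-lives elapsed: n = 34.61/20.18 ≈ 1.7151.
A₀ = A × 2^n = 16.3 × 2^1.7151 = 16.3 × 3.2831 ≈ 53.515 μg/mL.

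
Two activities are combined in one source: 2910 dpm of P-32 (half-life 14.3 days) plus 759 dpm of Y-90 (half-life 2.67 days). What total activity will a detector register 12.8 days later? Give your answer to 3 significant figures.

1590 dpm

P-32: 2910 × (1/2)^(12.8/14.3) = 2910 × (1/2)^0.8951 ≈ 1564.7 dpm.
Y-90: 759 × (1/2)^(12.8/2.67) = 759 × (1/2)^4.794 ≈ 27.359 dpm.
Total = 1564.7 + 27.359 ≈ 1592.1 dpm.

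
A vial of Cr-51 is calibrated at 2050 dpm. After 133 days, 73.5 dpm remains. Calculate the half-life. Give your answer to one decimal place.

27.7 days

A/A₀ = 73.5/2050 ≈ 0.035854.
n = log₂(27.891) ≈ 4.8017 half-lives elapsed in 133 days.
t½ = 133/4.8017 ≈ 27.698 days.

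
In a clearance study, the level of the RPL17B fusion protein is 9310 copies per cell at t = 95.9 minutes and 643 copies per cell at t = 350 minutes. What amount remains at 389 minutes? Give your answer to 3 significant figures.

427 copies per cell

Over Δt = 350 − 95.9 = 254.1 minutes, the level fell by a factor of 9310/643 ≈ 14.479.
n = log₂(14.479) ≈ 3.8559 half-lives, so t½ = 254.1/3.8559 ≈ 65.899 minutes.
From t = 350 to t = 389: 643 × (1/2)^((389−350)/65.899) ≈ 426.64 copies per cell.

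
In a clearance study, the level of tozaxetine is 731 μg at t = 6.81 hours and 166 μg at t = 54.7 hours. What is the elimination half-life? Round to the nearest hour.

Over Δt = 54.7 − 6.81 = 47.89 hours, the level fell by a factor of 731/166 ≈ 4.4036.
n = log₂(4.4036) ≈ 2.1387 half-lives, so t½ = 47.89/2.1387 ≈ 22.392 hours.

22 hours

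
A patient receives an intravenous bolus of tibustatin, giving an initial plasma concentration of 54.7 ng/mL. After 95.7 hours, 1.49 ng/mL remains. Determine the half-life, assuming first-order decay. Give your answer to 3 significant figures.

A/A₀ = 1.49/54.7 ≈ 0.027239.
n = log₂(36.711) ≈ 5.1982 half-lives elapsed in 95.7 hours.
t½ = 95.7/5.1982 ≈ 18.41 hours.

18.4 hours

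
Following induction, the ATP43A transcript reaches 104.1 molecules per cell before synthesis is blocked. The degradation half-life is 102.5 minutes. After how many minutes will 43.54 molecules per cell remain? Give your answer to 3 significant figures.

Fraction remaining = 43.54/104.1 ≈ 0.41825.
n = log₂(104.1/43.54) = ln(2.3909)/ln 2 ≈ 1.2576 half-lives.
t = n × t½ = 1.2576 × 102.5 ≈ 128.9 minutes.

129 minutes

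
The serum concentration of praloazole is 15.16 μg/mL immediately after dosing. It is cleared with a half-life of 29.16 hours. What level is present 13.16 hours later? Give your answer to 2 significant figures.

11 μg/mL

Number of half-lives: n = 13.16/29.16 ≈ 0.4513.
Remaining = 15.16 × (1/2)^0.4513 = 15.16 × 0.73138 ≈ 11.088 μg/mL.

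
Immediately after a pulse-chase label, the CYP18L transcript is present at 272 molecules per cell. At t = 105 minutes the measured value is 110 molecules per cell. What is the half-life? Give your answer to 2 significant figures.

A/A₀ = 110/272 ≈ 0.40441.
n = log₂(2.4727) ≈ 1.3061 half-lives elapsed in 105 minutes.
t½ = 105/1.3061 ≈ 80.392 minutes.

80 minutes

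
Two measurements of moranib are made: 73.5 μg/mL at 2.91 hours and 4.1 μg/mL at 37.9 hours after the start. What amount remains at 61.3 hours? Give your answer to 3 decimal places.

Over Δt = 37.9 − 2.91 = 34.99 hours, the level fell by a factor of 73.5/4.1 ≈ 17.927.
n = log₂(17.927) ≈ 4.164 half-lives, so t½ = 34.99/4.164 ≈ 8.4029 hours.
From t = 37.9 to t = 61.3: 4.1 × (1/2)^((61.3−37.9)/8.4029) ≈ 0.59496 μg/mL.

0.595 μg/mL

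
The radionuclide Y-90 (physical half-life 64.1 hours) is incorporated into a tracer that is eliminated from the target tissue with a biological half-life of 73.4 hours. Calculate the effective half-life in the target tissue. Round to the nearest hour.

34 hours

1/t_eff = 1/t_phys + 1/t_biol = 1/64.1 + 1/73.4 = 0.029225 per hour.
t_eff = 64.1 × 73.4 / (64.1 + 73.4) ≈ 34.218 hours.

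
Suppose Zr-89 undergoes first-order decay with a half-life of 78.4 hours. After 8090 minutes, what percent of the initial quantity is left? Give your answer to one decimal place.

8090 minutes = 134.833 hours.
n = 134.833/78.4 ≈ 1.7198 half-lives.
Fraction remaining = (1/2)^1.7198 ≈ 0.30359, i.e. 30.359%.

30.4%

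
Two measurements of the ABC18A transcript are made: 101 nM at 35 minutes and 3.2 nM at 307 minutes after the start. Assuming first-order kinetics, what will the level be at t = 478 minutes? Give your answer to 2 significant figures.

Over Δt = 307 − 35 = 272 minutes, the level fell by a factor of 101/3.2 ≈ 31.562.
n = log₂(31.562) ≈ 4.9801 half-lives, so t½ = 272/4.9801 ≈ 54.617 minutes.
From t = 307 to t = 478: 3.2 × (1/2)^((478−307)/54.617) ≈ 0.36531 nM.

0.37 nM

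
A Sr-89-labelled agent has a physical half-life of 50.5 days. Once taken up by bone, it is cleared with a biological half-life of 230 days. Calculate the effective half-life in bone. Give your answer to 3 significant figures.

1/t_eff = 1/t_phys + 1/t_biol = 1/50.5 + 1/230 = 0.02415 per day.
t_eff = 50.5 × 230 / (50.5 + 230) ≈ 41.408 days.

41.4 days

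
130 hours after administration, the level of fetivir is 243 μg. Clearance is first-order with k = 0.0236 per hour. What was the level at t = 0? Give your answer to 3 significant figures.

t½ = ln 2 / k = 0.69315 / 0.0236 ≈ 29.371 hours.
Number of half-lives elapsed: n = 130/29.371 ≈ 4.4262.
A₀ = A × 2^n = 243 × 2^4.4262 = 243 × 21.499 ≈ 5224.2 μg.

5220 μg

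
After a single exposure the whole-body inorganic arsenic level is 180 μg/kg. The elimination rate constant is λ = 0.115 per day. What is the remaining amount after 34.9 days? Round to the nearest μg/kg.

3 μg/kg

t½ = ln 2 / λ = 0.69315 / 0.115 ≈ 6.0274 days.
Number of half-lives: n = 34.9/6.0274 ≈ 5.7903.
Remaining = 180 × (1/2)^5.7903 = 180 × 0.01807 ≈ 3.2526 μg/kg.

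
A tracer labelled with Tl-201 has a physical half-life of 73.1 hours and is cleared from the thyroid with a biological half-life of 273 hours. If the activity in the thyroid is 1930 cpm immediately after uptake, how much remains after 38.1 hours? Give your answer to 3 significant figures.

1/t_eff = 1/t_phys + 1/t_biol = 1/73.1 + 1/273 = 0.017343 per hour.
t_eff = 73.1 × 273 / (73.1 + 273) ≈ 57.661 hours.
Remaining = 1930 × (1/2)^(38.1/57.661) = 1930 × (1/2)^0.66076 ≈ 1220.8 cpm.

1220 cpm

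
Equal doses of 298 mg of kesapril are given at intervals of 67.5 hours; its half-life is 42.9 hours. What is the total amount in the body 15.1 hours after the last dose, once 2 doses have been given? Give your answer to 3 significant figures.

312 mg

The 2 doses were given 82.6, 15.1 hours ago.
Total = 298·(1/2)^(82.6/42.9) + 298·(1/2)^(15.1/42.9)
      = 78.453 + 233.49 ≈ 311.94 mg.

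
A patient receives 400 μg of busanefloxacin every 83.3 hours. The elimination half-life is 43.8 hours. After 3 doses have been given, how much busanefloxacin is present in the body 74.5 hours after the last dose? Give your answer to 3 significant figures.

165 μg

The 3 doses were given 241.1, 157.8, 74.5 hours ago.
Total = 400·(1/2)^(241.1/43.8) + 400·(1/2)^(157.8/43.8) + 400·(1/2)^(74.5/43.8)
      = 8.8109 + 32.925 + 123.04 ≈ 164.77 μg.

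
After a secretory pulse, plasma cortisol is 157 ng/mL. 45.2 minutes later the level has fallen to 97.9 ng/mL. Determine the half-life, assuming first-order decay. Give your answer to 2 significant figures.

66 minutes

A/A₀ = 97.9/157 ≈ 0.62357.
n = log₂(1.6037) ≈ 0.68138 half-lives elapsed in 45.2 minutes.
t½ = 45.2/0.68138 ≈ 66.336 minutes.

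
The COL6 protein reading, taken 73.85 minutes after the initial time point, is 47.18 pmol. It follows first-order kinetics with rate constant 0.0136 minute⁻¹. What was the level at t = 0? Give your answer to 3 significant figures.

t½ = ln 2 / λ = 0.69315 / 0.0136 ≈ 50.967 minutes.
Number of half-lives elapsed: n = 73.85/50.967 ≈ 1.449.
A₀ = A × 2^n = 47.18 × 2^1.449 = 47.18 × 2.7302 ≈ 128.81 pmol.

129 pmol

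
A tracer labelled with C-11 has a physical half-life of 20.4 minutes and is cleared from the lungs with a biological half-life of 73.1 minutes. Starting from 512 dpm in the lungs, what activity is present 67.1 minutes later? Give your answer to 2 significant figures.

1/t_eff = 1/t_phys + 1/t_biol = 1/20.4 + 1/73.1 = 0.062699 per minute.
t_eff = 20.4 × 73.1 / (20.4 + 73.1) ≈ 15.949 minutes.
Remaining = 512 × (1/2)^(67.1/15.949) = 512 × (1/2)^4.2071 ≈ 27.72 dpm.

28 dpm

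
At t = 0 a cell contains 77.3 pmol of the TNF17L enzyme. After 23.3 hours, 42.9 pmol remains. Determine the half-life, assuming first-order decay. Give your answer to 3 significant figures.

A/A₀ = 42.9/77.3 ≈ 0.55498.
n = log₂(1.8019) ≈ 0.84949 half-lives elapsed in 23.3 hours.
t½ = 23.3/0.84949 ≈ 27.428 hours.

27.4 hours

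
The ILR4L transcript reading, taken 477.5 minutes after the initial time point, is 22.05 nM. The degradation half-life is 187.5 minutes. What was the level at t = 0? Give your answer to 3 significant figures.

129 nM

Number of half-lives elapsed: n = 477.5/187.5 ≈ 2.5467.
A₀ = A × 2^n = 22.05 × 2^2.5467 = 22.05 × 5.8428 ≈ 128.83 nM.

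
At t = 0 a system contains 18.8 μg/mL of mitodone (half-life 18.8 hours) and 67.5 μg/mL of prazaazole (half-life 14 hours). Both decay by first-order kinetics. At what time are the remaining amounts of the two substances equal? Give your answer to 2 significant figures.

100 hours

Set 18.8·(1/2)^(t/18.8) = 67.5·(1/2)^(t/14).
Taking log₂: log₂(18.8/67.5) = t·(1/18.8 − 1/14).
log₂(0.27852) = -1.8442; 1/18.8 − 1/14 = -0.018237.
t = -1.8442 / -0.018237 ≈ 101.12 hours.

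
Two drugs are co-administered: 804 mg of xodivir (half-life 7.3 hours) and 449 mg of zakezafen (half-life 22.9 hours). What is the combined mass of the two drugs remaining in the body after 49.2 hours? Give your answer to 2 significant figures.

xodivir: 804 × (1/2)^(49.2/7.3) = 804 × (1/2)^6.7397 ≈ 7.5231 mg.
zakezafen: 449 × (1/2)^(49.2/22.9) = 449 × (1/2)^2.1485 ≈ 101.27 mg.
Total = 7.5231 + 101.27 ≈ 108.8 mg.

110 mg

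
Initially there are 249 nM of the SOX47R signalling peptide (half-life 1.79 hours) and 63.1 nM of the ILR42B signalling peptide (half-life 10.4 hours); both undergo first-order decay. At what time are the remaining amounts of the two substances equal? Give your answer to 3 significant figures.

4.28 hours

Set 249·(1/2)^(t/1.79) = 63.1·(1/2)^(t/10.4).
Taking log₂: log₂(249/63.1) = t·(1/1.79 − 1/10.4).
log₂(3.9461) = 1.9804; 1/1.79 − 1/10.4 = 0.46251.
t = 1.9804 / 0.46251 ≈ 4.282 hours.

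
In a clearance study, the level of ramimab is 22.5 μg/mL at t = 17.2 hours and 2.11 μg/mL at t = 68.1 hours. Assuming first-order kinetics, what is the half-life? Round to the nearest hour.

Over Δt = 68.1 − 17.2 = 50.9 hours, the level fell by a factor of 22.5/2.11 ≈ 10.664.
n = log₂(10.664) ≈ 3.4146 half-lives, so t½ = 50.9/3.4146 ≈ 14.907 hours.

15 hours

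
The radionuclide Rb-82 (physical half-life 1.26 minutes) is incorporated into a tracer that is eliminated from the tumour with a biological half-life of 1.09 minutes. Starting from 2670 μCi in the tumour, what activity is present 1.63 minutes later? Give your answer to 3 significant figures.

1/t_eff = 1/t_phys + 1/t_biol = 1/1.26 + 1/1.09 = 1.7111 per minute.
t_eff = 1.26 × 1.09 / (1.26 + 1.09) ≈ 0.58443 minutes.
Remaining = 2670 × (1/2)^(1.63/0.58443) = 2670 × (1/2)^2.7891 ≈ 386.3 μCi.

386 μCi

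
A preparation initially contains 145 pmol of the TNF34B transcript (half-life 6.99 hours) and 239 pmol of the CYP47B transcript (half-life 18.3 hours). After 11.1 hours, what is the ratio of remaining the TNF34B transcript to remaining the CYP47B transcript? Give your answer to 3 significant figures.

TNF34B transcript: 145 × (1/2)^(11.1/6.99) = 145 × (1/2)^1.588 ≈ 48.232 pmol.
CYP47B transcript: 239 × (1/2)^(11.1/18.3) = 239 × (1/2)^0.60656 ≈ 156.97 pmol.
Ratio ≈ 48.232 / 156.97 ≈ 0.30728.

0.307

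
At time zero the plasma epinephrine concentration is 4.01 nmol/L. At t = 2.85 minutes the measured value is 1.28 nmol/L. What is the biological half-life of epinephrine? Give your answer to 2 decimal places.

1.73 minutes

A/A₀ = 1.28/4.01 ≈ 0.3192.
n = log₂(3.1328) ≈ 1.6475 half-lives elapsed in 2.85 minutes.
t½ = 2.85/1.6475 ≈ 1.7299 minutes.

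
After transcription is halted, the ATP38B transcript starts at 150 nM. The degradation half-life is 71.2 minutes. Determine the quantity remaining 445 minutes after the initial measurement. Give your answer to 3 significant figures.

1.97 nM

Number of half-lives: n = 445/71.2 ≈ 6.25.
Remaining = 150 × (1/2)^6.25 = 150 × 0.013139 ≈ 1.9709 nM.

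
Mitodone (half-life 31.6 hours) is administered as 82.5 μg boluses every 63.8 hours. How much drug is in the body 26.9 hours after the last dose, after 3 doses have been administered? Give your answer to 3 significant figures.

59.8 μg

The 3 doses were given 154.5, 90.7, 26.9 hours ago.
Total = 82.5·(1/2)^(154.5/31.6) + 82.5·(1/2)^(90.7/31.6) + 82.5·(1/2)^(26.9/31.6)
      = 2.7839 + 11.283 + 45.73 ≈ 59.796 μg.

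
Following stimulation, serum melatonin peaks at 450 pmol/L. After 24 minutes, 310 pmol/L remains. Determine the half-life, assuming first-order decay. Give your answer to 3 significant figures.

44.6 minutes

A/A₀ = 310/450 ≈ 0.68889.
n = log₂(1.4516) ≈ 0.53766 half-lives elapsed in 24 minutes.
t½ = 24/0.53766 ≈ 44.638 minutes.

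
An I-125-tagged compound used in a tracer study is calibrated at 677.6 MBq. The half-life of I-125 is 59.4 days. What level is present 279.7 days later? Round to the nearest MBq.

26 MBq

Number of half-lives: n = 279.7/59.4 ≈ 4.7088.
Remaining = 677.6 × (1/2)^4.7088 = 677.6 × 0.038241 ≈ 25.912 MBq.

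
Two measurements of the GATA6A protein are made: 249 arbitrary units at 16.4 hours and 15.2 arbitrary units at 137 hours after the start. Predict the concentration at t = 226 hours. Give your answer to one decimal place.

1.9 arbitrary units

Over Δt = 137 − 16.4 = 120.6 hours, the level fell by a factor of 249/15.2 ≈ 16.382.
n = log₂(16.382) ≈ 4.034 half-lives, so t½ = 120.6/4.034 ≈ 29.896 hours.
From t = 137 to t = 226: 15.2 × (1/2)^((226−137)/29.896) ≈ 1.9305 arbitrary units.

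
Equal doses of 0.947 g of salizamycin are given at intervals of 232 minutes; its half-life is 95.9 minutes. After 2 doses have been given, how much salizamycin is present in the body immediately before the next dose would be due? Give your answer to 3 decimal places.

0.210 g

The 2 doses were given 464, 232 minutes ago.
Total = 0.947·(1/2)^(464/95.9) + 0.947·(1/2)^(232/95.9)
      = 0.033102 + 0.17705 ≈ 0.21015 g.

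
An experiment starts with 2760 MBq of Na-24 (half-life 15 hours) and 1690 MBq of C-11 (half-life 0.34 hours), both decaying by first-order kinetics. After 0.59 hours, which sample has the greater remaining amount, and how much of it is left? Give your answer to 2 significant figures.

Na-24, 2700 MBq

Na-24: 2760 × (1/2)^0.039333 ≈ 2685.8 MBq.
C-11: 1690 × (1/2)^1.7353 ≈ 507.59 MBq.
Na-24 has more remaining, at ≈ 2685.8 MBq.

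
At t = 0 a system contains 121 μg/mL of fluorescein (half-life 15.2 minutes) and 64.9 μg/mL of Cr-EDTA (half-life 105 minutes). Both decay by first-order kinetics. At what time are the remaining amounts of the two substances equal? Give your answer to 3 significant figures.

16.0 minutes

Set 121·(1/2)^(t/15.2) = 64.9·(1/2)^(t/105).
Taking log₂: log₂(121/64.9) = t·(1/15.2 − 1/105).
log₂(1.8644) = 0.89872; 1/15.2 − 1/105 = 0.056266.
t = 0.89872 / 0.056266 ≈ 15.973 minutes.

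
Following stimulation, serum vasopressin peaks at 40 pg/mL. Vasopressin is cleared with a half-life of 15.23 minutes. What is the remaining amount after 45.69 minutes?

Elapsed time is 3 half-lives (45.69/15.23).
Each half-life halves the amount: 40 × (1/2)^3 = 40/8 = 5 pg/mL.

5 pg/mL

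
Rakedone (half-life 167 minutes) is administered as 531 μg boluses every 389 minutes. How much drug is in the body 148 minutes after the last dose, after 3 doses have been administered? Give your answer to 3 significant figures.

356 μg

The 3 doses were given 926, 537, 148 minutes ago.
Total = 531·(1/2)^(926/167) + 531·(1/2)^(537/167) + 531·(1/2)^(148/167)
      = 11.374 + 57.163 + 287.29 ≈ 355.82 μg.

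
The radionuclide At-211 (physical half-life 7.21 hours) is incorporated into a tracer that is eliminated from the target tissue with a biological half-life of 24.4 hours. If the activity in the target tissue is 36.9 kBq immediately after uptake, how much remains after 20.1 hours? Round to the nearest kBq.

3 kBq

1/t_eff = 1/t_phys + 1/t_biol = 1/7.21 + 1/24.4 = 0.17968 per hour.
t_eff = 7.21 × 24.4 / (7.21 + 24.4) ≈ 5.5655 hours.
Remaining = 36.9 × (1/2)^(20.1/5.5655) = 36.9 × (1/2)^3.6116 ≈ 3.0188 kBq.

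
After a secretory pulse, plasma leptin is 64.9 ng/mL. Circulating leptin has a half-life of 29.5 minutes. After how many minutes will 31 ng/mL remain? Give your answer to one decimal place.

31.4 minutes

Fraction remaining = 31/64.9 ≈ 0.47766.
n = log₂(64.9/31) = ln(2.0935)/ln 2 ≈ 1.066 half-lives.
t = n × t½ = 1.066 × 29.5 ≈ 31.446 minutes.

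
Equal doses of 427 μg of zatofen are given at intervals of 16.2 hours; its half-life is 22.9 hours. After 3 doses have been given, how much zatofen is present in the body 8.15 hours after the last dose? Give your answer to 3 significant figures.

The 3 doses were given 40.55, 24.35, 8.15 hours ago.
Total = 427·(1/2)^(40.55/22.9) + 427·(1/2)^(24.35/22.9) + 427·(1/2)^(8.15/22.9)
      = 125.14 + 204.33 + 333.65 ≈ 663.12 μg.

663 μg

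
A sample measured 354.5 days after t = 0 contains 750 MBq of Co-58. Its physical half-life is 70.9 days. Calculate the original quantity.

Number of half-lives elapsed: n = 354.5/70.9 ≈ 5.
A₀ = A × 2^n = 750 × 2^5 = 750 × 32 ≈ 24000 MBq.

24000 MBq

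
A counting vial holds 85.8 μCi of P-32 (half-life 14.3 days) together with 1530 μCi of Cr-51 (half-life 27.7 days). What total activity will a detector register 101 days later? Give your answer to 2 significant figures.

120 μCi

P-32: 85.8 × (1/2)^(101/14.3) = 85.8 × (1/2)^7.0629 ≈ 0.6417 μCi.
Cr-51: 1530 × (1/2)^(101/27.7) = 1530 × (1/2)^3.6462 ≈ 122.2 μCi.
Total = 0.6417 + 122.2 ≈ 122.84 μCi.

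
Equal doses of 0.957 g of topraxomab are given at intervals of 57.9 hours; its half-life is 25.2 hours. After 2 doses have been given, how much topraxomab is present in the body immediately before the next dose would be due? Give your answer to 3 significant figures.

The 2 doses were given 115.8, 57.9 hours ago.
Total = 0.957·(1/2)^(115.8/25.2) + 0.957·(1/2)^(57.9/25.2)
      = 0.039592 + 0.19465 ≈ 0.23424 g.

0.234 g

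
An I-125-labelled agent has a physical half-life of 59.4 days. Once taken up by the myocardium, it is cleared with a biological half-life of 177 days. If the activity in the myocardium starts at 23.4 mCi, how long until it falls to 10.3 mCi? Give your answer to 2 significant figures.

53 days

1/t_eff = 1/t_phys + 1/t_biol = 1/59.4 + 1/177 = 0.022485 per day.
t_eff = 59.4 × 177 / (59.4 + 177) ≈ 44.475 days.
n = log₂(23.4/10.3) ≈ 1.1839; t = 1.1839 × 44.475 ≈ 52.652 days.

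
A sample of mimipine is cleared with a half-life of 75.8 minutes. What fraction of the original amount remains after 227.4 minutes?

n = 227.4/75.8 ≈ 3 half-lives.
Fraction remaining = (1/2)^3 ≈ 0.125.

0.125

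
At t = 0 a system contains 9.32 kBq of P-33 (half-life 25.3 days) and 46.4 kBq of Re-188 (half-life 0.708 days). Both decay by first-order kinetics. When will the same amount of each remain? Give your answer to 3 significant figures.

Set 9.32·(1/2)^(t/25.3) = 46.4·(1/2)^(t/0.708).
Taking log₂: log₂(9.32/46.4) = t·(1/25.3 − 1/0.708).
log₂(0.20086) = -2.3157; 1/25.3 − 1/0.708 = -1.3729.
t = -2.3157 / -1.3729 ≈ 1.6867 days.

1.69 days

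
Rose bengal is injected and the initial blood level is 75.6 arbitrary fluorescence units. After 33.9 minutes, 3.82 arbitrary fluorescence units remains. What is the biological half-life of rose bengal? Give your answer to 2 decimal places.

A/A₀ = 3.82/75.6 ≈ 0.050529.
n = log₂(19.791) ≈ 4.3067 half-lives elapsed in 33.9 minutes.
t½ = 33.9/4.3067 ≈ 7.8714 minutes.

7.87 minutes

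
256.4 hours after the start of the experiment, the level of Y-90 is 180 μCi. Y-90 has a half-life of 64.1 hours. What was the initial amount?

2880 μCi

Number of half-lives elapsed: n = 256.4/64.1 ≈ 4.
A₀ = A × 2^n = 180 × 2^4 = 180 × 16 ≈ 2880 μCi.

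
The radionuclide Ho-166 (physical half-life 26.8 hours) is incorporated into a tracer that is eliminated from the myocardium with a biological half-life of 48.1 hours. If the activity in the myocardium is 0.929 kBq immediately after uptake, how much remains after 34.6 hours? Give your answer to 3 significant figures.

0.231 kBq

1/t_eff = 1/t_phys + 1/t_biol = 1/26.8 + 1/48.1 = 0.058103 per hour.
t_eff = 26.8 × 48.1 / (26.8 + 48.1) ≈ 17.211 hours.
Remaining = 0.929 × (1/2)^(34.6/17.211) = 0.929 × (1/2)^2.0104 ≈ 0.23059 kBq.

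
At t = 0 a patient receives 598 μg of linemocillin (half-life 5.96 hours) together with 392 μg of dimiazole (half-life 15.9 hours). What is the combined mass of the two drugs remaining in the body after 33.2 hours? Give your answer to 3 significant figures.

105 μg

linemocillin: 598 × (1/2)^(33.2/5.96) = 598 × (1/2)^5.5705 ≈ 12.584 μg.
dimiazole: 392 × (1/2)^(33.2/15.9) = 392 × (1/2)^2.0881 ≈ 92.198 μg.
Total = 12.584 + 92.198 ≈ 104.78 μg.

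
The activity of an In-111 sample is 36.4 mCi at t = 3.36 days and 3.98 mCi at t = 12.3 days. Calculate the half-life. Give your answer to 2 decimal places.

Over Δt = 12.3 − 3.36 = 8.94 days, the level fell by a factor of 36.4/3.98 ≈ 9.1457.
n = log₂(9.1457) ≈ 3.1931 half-lives, so t½ = 8.94/3.1931 ≈ 2.7998 days.

2.80 days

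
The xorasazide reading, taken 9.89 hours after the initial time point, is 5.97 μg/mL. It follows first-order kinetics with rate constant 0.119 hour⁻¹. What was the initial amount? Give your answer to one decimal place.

t½ = ln 2 / λ = 0.69315 / 0.119 ≈ 5.8248 hours.
Number of half-lives elapsed: n = 9.89/5.8248 ≈ 1.6979.
A₀ = A × 2^n = 5.97 × 2^1.6979 = 5.97 × 3.2443 ≈ 19.369 μg/mL.

19.4 μg/mL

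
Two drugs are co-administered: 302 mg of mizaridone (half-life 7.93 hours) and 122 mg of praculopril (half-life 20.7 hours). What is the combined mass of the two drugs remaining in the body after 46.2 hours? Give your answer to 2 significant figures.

31 mg

mizaridone: 302 × (1/2)^(46.2/7.93) = 302 × (1/2)^5.826 ≈ 5.3237 mg.
praculopril: 122 × (1/2)^(46.2/20.7) = 122 × (1/2)^2.2319 ≈ 25.971 mg.
Total = 5.3237 + 25.971 ≈ 31.295 mg.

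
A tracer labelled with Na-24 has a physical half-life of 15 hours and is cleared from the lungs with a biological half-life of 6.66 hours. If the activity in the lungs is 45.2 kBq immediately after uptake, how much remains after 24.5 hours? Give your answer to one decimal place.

1.1 kBq

1/t_eff = 1/t_phys + 1/t_biol = 1/15 + 1/6.66 = 0.21682 per hour.
t_eff = 15 × 6.66 / (15 + 6.66) ≈ 4.6122 hours.
Remaining = 45.2 × (1/2)^(24.5/4.6122) = 45.2 × (1/2)^5.312 ≈ 1.1378 kBq.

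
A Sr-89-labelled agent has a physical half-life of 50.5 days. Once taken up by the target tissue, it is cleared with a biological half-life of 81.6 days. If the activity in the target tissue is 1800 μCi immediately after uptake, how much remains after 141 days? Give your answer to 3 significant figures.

78.5 μCi

1/t_eff = 1/t_phys + 1/t_biol = 1/50.5 + 1/81.6 = 0.032057 per day.
t_eff = 50.5 × 81.6 / (50.5 + 81.6) ≈ 31.195 days.
Remaining = 1800 × (1/2)^(141/31.195) = 1800 × (1/2)^4.52 ≈ 78.453 μCi.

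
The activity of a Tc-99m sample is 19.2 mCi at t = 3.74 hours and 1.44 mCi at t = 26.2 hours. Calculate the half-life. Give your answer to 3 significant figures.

Over Δt = 26.2 − 3.74 = 22.46 hours, the level fell by a factor of 19.2/1.44 ≈ 13.333.
n = log₂(13.333) ≈ 3.737 half-lives, so t½ = 22.46/3.737 ≈ 6.0102 hours.

6.01 hours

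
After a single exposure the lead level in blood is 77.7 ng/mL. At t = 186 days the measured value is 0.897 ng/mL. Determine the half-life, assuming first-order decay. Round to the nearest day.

29 days

A/A₀ = 0.897/77.7 ≈ 0.011544.
n = log₂(86.622) ≈ 6.4367 half-lives elapsed in 186 days.
t½ = 186/6.4367 ≈ 28.897 days.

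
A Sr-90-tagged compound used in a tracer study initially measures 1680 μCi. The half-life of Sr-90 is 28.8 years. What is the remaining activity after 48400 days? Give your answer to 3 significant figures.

69.1 μCi

Convert the elapsed time: 48400 days = 132.603 years.
Number of half-lives: n = 132.603/28.8 ≈ 4.6043.
Remaining = 1680 × (1/2)^4.6043 = 1680 × 0.041113 ≈ 69.07 μCi.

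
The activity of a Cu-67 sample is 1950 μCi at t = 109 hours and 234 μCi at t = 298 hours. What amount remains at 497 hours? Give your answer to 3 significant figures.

25.1 μCi

Over Δt = 298 − 109 = 189 hours, the level fell by a factor of 1950/234 ≈ 8.3333.
n = log₂(8.3333) ≈ 3.0589 half-lives, so t½ = 189/3.0589 ≈ 61.787 hours.
From t = 298 to t = 497: 234 × (1/2)^((497−298)/61.787) ≈ 25.1 μCi.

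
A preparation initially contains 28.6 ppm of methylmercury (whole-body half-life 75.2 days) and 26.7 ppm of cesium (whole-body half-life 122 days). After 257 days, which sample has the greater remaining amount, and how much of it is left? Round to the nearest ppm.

methylmercury: 28.6 × (1/2)^3.4176 ≈ 2.6766 ppm.
cesium: 26.7 × (1/2)^2.1066 ≈ 6.1998 ppm.
Cesium has more remaining, at ≈ 6.1998 ppm.

cesium, 6 ppm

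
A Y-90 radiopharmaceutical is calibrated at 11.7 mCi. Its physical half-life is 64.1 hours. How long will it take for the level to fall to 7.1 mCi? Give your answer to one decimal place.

46.2 hours

Fraction remaining = 7.1/11.7 ≈ 0.60684.
n = log₂(11.7/7.1) = ln(1.6479)/ln 2 ≈ 0.72062 half-lives.
t = n × t½ = 0.72062 × 64.1 ≈ 46.192 hours.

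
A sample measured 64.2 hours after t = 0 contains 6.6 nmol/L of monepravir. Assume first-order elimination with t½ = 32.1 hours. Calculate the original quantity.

Number of half-lives elapsed: n = 64.2/32.1 ≈ 2.
A₀ = A × 2^n = 6.6 × 2^2 = 6.6 × 4 ≈ 26.4 nmol/L.

26.4 nmol/L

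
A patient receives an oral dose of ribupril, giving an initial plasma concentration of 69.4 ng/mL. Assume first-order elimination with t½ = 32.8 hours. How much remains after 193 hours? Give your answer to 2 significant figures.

Number of half-lives: n = 193/32.8 ≈ 5.8841.
Remaining = 69.4 × (1/2)^5.8841 = 69.4 × 0.016932 ≈ 1.175 ng/mL.

1.2 ng/mL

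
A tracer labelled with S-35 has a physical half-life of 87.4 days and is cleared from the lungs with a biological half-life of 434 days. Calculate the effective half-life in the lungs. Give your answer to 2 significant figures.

1/t_eff = 1/t_phys + 1/t_biol = 1/87.4 + 1/434 = 0.013746 per day.
t_eff = 87.4 × 434 / (87.4 + 434) ≈ 72.75 days.

73 days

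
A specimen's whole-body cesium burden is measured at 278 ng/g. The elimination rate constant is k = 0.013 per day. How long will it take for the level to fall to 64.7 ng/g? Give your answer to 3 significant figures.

t½ = ln 2 / k = 0.69315 / 0.013 ≈ 53.319 days.
Fraction remaining = 64.7/278 ≈ 0.23273.
n = log₂(278/64.7) = ln(4.2968)/ln 2 ≈ 2.1032 half-lives.
t = n × t½ = 2.1032 × 53.319 ≈ 112.14 days.

112 days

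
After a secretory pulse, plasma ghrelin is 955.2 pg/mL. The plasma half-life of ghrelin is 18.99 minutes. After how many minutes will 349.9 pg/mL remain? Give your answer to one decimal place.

Fraction remaining = 349.9/955.2 ≈ 0.36631.
n = log₂(955.2/349.9) = ln(2.7299)/ln 2 ≈ 1.4489 half-lives.
t = n × t½ = 1.4489 × 18.99 ≈ 27.514 minutes.

27.5 minutes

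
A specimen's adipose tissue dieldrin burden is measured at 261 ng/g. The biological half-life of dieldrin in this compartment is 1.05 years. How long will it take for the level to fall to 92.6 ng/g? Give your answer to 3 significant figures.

Fraction remaining = 92.6/261 ≈ 0.35479.
n = log₂(261/92.6) = ln(2.8186)/ln 2 ≈ 1.495 half-lives.
t = n × t½ = 1.495 × 1.05 ≈ 1.5697 years.

1.57 years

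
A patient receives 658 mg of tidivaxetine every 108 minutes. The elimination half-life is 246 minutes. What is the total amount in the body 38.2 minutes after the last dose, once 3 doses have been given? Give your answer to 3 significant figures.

The 3 doses were given 254.2, 146.2, 38.2 minutes ago.
Total = 658·(1/2)^(254.2/246) + 658·(1/2)^(146.2/246) + 658·(1/2)^(38.2/246)
      = 321.49 + 435.83 + 590.85 ≈ 1348.2 mg.

1350 mg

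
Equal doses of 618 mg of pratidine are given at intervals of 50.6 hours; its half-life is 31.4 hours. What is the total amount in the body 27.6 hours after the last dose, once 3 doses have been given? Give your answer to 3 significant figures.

482 mg

The 3 doses were given 128.8, 78.2, 27.6 hours ago.
Total = 618·(1/2)^(128.8/31.4) + 618·(1/2)^(78.2/31.4) + 618·(1/2)^(27.6/31.4)
      = 35.991 + 109.97 + 336.04 ≈ 482 mg.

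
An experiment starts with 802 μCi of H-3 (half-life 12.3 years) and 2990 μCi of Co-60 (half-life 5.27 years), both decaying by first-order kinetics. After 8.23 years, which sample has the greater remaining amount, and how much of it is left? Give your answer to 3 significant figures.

Co-60, 1010 μCi

H-3: 802 × (1/2)^0.66911 ≈ 504.37 μCi.
Co-60: 2990 × (1/2)^1.5617 ≈ 1012.9 μCi.
Co-60 has more remaining, at ≈ 1012.9 μCi.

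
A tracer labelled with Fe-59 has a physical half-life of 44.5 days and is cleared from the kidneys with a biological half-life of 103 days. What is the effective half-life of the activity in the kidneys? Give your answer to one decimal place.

31.1 days

1/t_eff = 1/t_phys + 1/t_biol = 1/44.5 + 1/103 = 0.032181 per day.
t_eff = 44.5 × 103 / (44.5 + 103) ≈ 31.075 days.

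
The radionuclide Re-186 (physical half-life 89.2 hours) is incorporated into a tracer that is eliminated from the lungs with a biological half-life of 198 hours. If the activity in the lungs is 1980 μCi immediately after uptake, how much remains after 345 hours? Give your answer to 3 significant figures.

40.5 μCi

1/t_eff = 1/t_phys + 1/t_biol = 1/89.2 + 1/198 = 0.016261 per hour.
t_eff = 89.2 × 198 / (89.2 + 198) ≈ 61.496 hours.
Remaining = 1980 × (1/2)^(345/61.496) = 1980 × (1/2)^5.6101 ≈ 40.536 μCi.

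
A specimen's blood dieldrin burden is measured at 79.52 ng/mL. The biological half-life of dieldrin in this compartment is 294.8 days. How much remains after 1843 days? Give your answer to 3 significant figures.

1.04 ng/mL

Number of half-lives: n = 1843/294.8 ≈ 6.2517.
Remaining = 79.52 × (1/2)^6.2517 = 79.52 × 0.013124 ≈ 1.0436 ng/mL.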